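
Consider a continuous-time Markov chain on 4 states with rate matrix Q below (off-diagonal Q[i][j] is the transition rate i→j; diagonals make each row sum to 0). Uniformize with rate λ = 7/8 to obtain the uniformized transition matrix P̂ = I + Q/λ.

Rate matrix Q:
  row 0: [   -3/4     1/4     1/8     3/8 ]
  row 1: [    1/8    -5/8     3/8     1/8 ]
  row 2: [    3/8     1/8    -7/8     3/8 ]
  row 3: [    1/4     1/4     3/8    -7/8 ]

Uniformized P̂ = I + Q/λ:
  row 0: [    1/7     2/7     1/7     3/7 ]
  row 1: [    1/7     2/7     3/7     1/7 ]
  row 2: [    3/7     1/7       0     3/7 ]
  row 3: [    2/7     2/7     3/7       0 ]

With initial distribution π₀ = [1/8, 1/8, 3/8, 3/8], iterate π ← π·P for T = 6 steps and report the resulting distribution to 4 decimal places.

t=0: π = [0.1250, 0.1250, 0.3750, 0.3750]
t=1: π = [0.3036, 0.2321, 0.2321, 0.2321]
t=2: π = [0.2423, 0.2526, 0.2423, 0.2628]
t=3: π = [0.2496, 0.2511, 0.2555, 0.2438]
t=4: π = [0.2507, 0.2492, 0.2478, 0.2523]
t=5: π = [0.2497, 0.2503, 0.2508, 0.2492]
t=6: π = [0.2501, 0.2499, 0.2498, 0.2502]

π = [0.2501, 0.2499, 0.2498, 0.2502]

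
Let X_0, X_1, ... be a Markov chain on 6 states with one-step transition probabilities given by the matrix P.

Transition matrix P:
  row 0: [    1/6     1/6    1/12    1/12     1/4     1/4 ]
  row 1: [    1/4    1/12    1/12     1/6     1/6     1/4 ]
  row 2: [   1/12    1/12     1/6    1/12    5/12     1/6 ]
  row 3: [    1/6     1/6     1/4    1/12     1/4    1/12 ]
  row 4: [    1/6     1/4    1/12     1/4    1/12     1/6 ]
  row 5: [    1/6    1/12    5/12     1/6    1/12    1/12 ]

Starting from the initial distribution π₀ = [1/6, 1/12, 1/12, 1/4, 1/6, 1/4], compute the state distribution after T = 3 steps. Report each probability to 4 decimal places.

π = [0.1639, 0.1447, 0.1772, 0.1454, 0.2026, 0.1661]

t=0: π = [0.1667, 0.0833, 0.0833, 0.2500, 0.1667, 0.2500]
t=1: π = [0.1667, 0.1458, 0.2153, 0.1389, 0.1875, 0.1458]
t=2: π = [0.1609, 0.1400, 0.1730, 0.1389, 0.2182, 0.1690]
t=3: π = [0.1639, 0.1447, 0.1772, 0.1454, 0.2026, 0.1661]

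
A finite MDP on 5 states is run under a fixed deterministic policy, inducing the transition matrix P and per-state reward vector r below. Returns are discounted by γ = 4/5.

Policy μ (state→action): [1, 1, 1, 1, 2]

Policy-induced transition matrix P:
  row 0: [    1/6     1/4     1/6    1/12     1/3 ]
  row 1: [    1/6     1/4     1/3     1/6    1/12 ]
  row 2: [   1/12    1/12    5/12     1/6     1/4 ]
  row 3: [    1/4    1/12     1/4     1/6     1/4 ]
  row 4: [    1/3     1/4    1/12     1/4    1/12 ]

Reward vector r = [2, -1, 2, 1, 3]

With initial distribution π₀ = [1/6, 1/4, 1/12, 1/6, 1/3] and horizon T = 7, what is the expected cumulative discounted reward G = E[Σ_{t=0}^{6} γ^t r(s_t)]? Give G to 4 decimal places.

G = 5.7220

t=0: π = [0.1667, 0.2500, 0.0833, 0.1667, 0.3333], E[r] = 1.4167, γ^t·E[r] = 1.416667, running G = 1.416667
t=1: π = [0.2292, 0.2083, 0.2153, 0.1806, 0.1667], E[r] = 1.3611, γ^t·E[r] = 1.088889, running G = 2.505556
t=2: π = [0.1916, 0.1840, 0.2564, 0.1615, 0.2066], E[r] = 1.4931, γ^t·E[r] = 0.955556, running G = 3.461111
t=3: π = [0.1932, 0.1804, 0.2577, 0.1679, 0.2009], E[r] = 1.4918, γ^t·E[r] = 0.763827, running G = 4.224938
t=4: π = [0.1927, 0.1791, 0.2584, 0.1673, 0.2026], E[r] = 1.4981, γ^t·E[r] = 0.613602, running G = 4.838540
t=5: π = [0.1928, 0.1790, 0.2582, 0.1675, 0.2025], E[r] = 1.4978, γ^t·E[r] = 0.490803, running G = 5.329343
t=6: π = [0.1929, 0.1791, 0.2581, 0.1675, 0.2025], E[r] = 1.4979, γ^t·E[r] = 0.392653, running G = 5.721995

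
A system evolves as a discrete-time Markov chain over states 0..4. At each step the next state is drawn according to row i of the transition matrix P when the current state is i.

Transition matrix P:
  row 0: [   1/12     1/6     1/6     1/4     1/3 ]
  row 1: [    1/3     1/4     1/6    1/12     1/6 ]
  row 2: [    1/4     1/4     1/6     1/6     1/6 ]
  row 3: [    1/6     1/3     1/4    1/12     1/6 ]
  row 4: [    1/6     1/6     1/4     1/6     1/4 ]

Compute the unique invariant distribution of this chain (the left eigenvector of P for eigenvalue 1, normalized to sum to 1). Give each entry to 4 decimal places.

π = [0.2040, 0.2274, 0.1976, 0.1520, 0.2189]

Balance equations π_j = Σ_i π_i·P[i][j]:
  π_0 = 1/12·π_0 + 1/3·π_1 + 1/4·π_2 + 1/6·π_3 + 1/6·π_4
  π_1 = 1/6·π_0 + 1/4·π_1 + 1/4·π_2 + 1/3·π_3 + 1/6·π_4
  π_2 = 1/6·π_0 + 1/6·π_1 + 1/6·π_2 + 1/4·π_3 + 1/4·π_4
  π_3 = 1/4·π_0 + 1/12·π_1 + 1/6·π_2 + 1/12·π_3 + 1/6·π_4
  normalize: π_0 + π_1 + π_2 + π_3 + π_4 = 1
Solving the linear system gives exactly π = [5059/24795, 5639/24795, 1633/8265, 26/171, 5428/24795].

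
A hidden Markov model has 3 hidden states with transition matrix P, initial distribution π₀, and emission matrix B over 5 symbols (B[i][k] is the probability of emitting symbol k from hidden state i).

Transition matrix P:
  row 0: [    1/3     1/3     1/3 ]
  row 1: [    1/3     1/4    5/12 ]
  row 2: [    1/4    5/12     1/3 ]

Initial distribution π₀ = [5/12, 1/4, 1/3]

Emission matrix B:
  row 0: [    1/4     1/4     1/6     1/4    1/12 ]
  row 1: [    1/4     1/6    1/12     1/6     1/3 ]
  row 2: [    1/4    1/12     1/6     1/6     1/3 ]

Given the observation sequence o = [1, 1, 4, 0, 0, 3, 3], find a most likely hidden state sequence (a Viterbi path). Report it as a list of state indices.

t=0: δ = [1.042e-01, 4.167e-02, 2.778e-02]  (obs o_0=1)
t=1: δ = [8.681e-03, 5.787e-03, 2.894e-03]  ψ = [0, 0, 0]  (obs o_1=1)
t=2: δ = [2.411e-04, 9.645e-04, 9.645e-04]  ψ = [0, 0, 0]  (obs o_2=4)
t=3: δ = [8.038e-05, 1.005e-04, 1.005e-04]  ψ = [1, 2, 1]  (obs o_3=0)
t=4: δ = [8.372e-06, 1.047e-05, 1.047e-05]  ψ = [1, 2, 1]  (obs o_4=0)
t=5: δ = [8.721e-07, 7.268e-07, 7.268e-07]  ψ = [1, 2, 1]  (obs o_5=3)
t=6: δ = [7.268e-08, 5.047e-08, 5.047e-08]  ψ = [0, 2, 1]  (obs o_6=3)
backtrack: best end state = 0; path = [0, 0, 1, 2, 1, 0, 0]

path = [0, 0, 1, 2, 1, 0, 0]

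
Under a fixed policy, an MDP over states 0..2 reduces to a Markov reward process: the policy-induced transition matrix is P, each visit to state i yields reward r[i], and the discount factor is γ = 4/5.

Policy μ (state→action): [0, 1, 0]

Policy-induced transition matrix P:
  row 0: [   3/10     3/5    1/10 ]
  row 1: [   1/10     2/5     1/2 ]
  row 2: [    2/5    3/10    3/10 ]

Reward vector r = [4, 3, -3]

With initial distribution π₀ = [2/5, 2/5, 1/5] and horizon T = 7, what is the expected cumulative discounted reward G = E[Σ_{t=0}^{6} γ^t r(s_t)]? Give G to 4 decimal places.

G = 5.9876

t=0: π = [0.4000, 0.4000, 0.2000], E[r] = 2.2000, γ^t·E[r] = 2.200000, running G = 2.200000
t=1: π = [0.2400, 0.4600, 0.3000], E[r] = 1.4400, γ^t·E[r] = 1.152000, running G = 3.352000
t=2: π = [0.2380, 0.4180, 0.3440], E[r] = 1.1740, γ^t·E[r] = 0.751360, running G = 4.103360
t=3: π = [0.2508, 0.4132, 0.3360], E[r] = 1.2348, γ^t·E[r] = 0.632218, running G = 4.735578
t=4: π = [0.2510, 0.4166, 0.3325], E[r] = 1.2561, γ^t·E[r] = 0.514490, running G = 5.250068
t=5: π = [0.2499, 0.4169, 0.3331], E[r] = 1.2512, γ^t·E[r] = 0.409998, running G = 5.660066
t=6: π = [0.2499, 0.4167, 0.3334], E[r] = 1.2495, γ^t·E[r] = 0.327552, running G = 5.987619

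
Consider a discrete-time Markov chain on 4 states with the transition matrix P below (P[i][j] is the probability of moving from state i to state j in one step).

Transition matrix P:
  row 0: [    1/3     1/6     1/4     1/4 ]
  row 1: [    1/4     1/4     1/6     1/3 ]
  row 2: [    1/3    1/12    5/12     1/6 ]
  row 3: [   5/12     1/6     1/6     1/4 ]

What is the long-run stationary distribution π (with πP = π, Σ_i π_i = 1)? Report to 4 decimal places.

π = [0.3403, 0.1582, 0.2600, 0.2415]

Balance equations π_j = Σ_i π_i·P[i][j]:
  π_0 = 1/3·π_0 + 1/4·π_1 + 1/3·π_2 + 5/12·π_3
  π_1 = 1/6·π_0 + 1/4·π_1 + 1/12·π_2 + 1/6·π_3
  π_2 = 1/4·π_0 + 1/6·π_1 + 5/12·π_2 + 1/6·π_3
  normalize: π_0 + π_1 + π_2 + π_3 = 1
Solving the linear system gives exactly π = [49/144, 205/1296, 337/1296, 313/1296].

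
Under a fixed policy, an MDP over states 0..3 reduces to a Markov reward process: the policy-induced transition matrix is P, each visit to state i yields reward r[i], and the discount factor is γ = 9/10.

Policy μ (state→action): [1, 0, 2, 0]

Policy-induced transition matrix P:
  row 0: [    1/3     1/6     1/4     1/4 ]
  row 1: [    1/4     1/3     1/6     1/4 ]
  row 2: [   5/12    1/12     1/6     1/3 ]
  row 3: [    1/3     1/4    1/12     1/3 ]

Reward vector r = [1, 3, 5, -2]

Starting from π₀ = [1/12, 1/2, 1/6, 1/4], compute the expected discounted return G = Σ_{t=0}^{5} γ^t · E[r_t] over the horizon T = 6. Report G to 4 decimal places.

G = 6.5283

t=0: π = [0.0833, 0.5000, 0.1667, 0.2500], E[r] = 1.9167, γ^t·E[r] = 1.916667, running G = 1.916667
t=1: π = [0.3056, 0.2569, 0.1528, 0.2847], E[r] = 1.2708, γ^t·E[r] = 1.143750, running G = 3.060417
t=2: π = [0.3247, 0.2205, 0.1684, 0.2865], E[r] = 1.2552, γ^t·E[r] = 1.016719, running G = 4.077135
t=3: π = [0.3290, 0.2133, 0.1698, 0.2879], E[r] = 1.2422, γ^t·E[r] = 0.905555, running G = 4.982690
t=4: π = [0.3297, 0.2120, 0.1701, 0.2881], E[r] = 1.2400, γ^t·E[r] = 0.813575, running G = 5.796265
t=5: π = [0.3298, 0.2118, 0.1701, 0.2882], E[r] = 1.2397, γ^t·E[r] = 0.732004, running G = 6.528270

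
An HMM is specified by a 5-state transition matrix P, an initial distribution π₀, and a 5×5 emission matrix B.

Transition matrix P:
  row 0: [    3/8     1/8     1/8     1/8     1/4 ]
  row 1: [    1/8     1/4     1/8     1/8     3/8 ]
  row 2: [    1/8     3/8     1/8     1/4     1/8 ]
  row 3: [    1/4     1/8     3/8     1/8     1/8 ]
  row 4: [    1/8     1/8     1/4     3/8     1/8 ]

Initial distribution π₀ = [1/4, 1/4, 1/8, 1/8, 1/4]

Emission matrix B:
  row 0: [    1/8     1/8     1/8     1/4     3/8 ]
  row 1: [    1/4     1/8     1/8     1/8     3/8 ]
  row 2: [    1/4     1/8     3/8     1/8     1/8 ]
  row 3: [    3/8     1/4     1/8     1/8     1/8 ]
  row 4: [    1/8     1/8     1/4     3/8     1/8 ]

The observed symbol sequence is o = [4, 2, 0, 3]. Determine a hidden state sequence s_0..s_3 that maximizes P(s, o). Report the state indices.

path = [1, 4, 3, 0]

t=0: δ = [9.375e-02, 9.375e-02, 1.562e-02, 1.562e-02, 3.125e-02]  (obs o_0=4)
t=1: δ = [4.395e-03, 2.930e-03, 4.395e-03, 1.465e-03, 8.789e-03]  ψ = [0, 1, 0, 0, 1]  (obs o_1=2)
t=2: δ = [2.060e-04, 4.120e-04, 5.493e-04, 1.236e-03, 1.373e-04]  ψ = [0, 2, 4, 4, 0]  (obs o_2=0)
t=3: δ = [7.725e-05, 2.575e-05, 5.794e-05, 1.931e-05, 5.794e-05]  ψ = [3, 2, 3, 3, 1]  (obs o_3=3)
backtrack: best end state = 0; path = [1, 4, 3, 0]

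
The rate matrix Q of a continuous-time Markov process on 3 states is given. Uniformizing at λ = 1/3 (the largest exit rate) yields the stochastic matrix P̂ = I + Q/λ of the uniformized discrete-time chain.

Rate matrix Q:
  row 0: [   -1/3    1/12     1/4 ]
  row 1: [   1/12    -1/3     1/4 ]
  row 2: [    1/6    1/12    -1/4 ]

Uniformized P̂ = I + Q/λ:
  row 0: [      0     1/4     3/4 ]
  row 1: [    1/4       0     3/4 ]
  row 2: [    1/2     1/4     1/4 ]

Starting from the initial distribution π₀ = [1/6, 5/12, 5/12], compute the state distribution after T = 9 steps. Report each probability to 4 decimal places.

π = [0.2998, 0.2000, 0.5002]

t=0: π = [0.1667, 0.4167, 0.4167]
t=1: π = [0.3125, 0.1458, 0.5417]
t=2: π = [0.3073, 0.2135, 0.4792]
t=3: π = [0.2930, 0.1966, 0.5104]
t=4: π = [0.3044, 0.2008, 0.4948]
t=5: π = [0.2976, 0.1998, 0.5026]
t=6: π = [0.3012, 0.2001, 0.4987]
t=7: π = [0.2994, 0.2000, 0.5007]
t=8: π = [0.3003, 0.2000, 0.4997]
t=9: π = [0.2998, 0.2000, 0.5002]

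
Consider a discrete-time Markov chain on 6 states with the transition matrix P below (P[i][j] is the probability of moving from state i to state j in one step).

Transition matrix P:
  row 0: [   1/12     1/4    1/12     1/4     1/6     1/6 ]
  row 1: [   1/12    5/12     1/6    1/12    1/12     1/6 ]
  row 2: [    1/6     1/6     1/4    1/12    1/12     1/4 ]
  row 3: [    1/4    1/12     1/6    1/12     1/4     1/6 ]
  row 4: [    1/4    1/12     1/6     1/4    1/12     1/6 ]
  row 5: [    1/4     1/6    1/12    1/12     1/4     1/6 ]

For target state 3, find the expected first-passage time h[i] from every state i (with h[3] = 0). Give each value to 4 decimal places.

First-step conditioning: h[3] = 0; for i ≠ 3, h[i] = 1 + Σ_k P[i][k]·h[k].
  h[0] = 1 + 1/12·h[0] + 1/4·h[1] + 1/12·h[2] + 1/6·h[4] + 1/6·h[5]
  h[1] = 1 + 1/12·h[0] + 5/12·h[1] + 1/6·h[2] + 1/12·h[4] + 1/6·h[5]
  h[2] = 1 + 1/6·h[0] + 1/6·h[1] + 1/4·h[2] + 1/12·h[4] + 1/4·h[5]
  h[4] = 1 + 1/4·h[0] + 1/12·h[1] + 1/6·h[2] + 1/12·h[4] + 1/6·h[5]
  h[5] = 1 + 1/4·h[0] + 1/6·h[1] + 1/12·h[2] + 1/4·h[4] + 1/6·h[5]
Solving the 5×5 linear system over states ≠ 3 gives exactly h = [15604/2453, 19058/2453, 18638/2453, 0, 15306/2453, 17892/2453] (h[3] = 0 is the target).

h = [6.3612, 7.7693, 7.5980, 0.0000, 6.2397, 7.2939]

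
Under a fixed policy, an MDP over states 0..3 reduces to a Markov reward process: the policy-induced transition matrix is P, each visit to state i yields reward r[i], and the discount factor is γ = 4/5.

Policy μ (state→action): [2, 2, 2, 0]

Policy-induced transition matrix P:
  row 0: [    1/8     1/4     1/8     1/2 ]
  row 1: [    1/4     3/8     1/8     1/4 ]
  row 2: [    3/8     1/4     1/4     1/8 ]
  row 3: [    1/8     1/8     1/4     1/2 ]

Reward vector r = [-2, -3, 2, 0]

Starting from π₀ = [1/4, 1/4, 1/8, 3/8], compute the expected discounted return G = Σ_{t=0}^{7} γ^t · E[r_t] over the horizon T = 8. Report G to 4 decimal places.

t=0: π = [0.2500, 0.2500, 0.1250, 0.3750], E[r] = -1.0000, γ^t·E[r] = -1.000000, running G = -1.000000
t=1: π = [0.1875, 0.2344, 0.1875, 0.3906], E[r] = -0.7031, γ^t·E[r] = -0.562500, running G = -1.562500
t=2: π = [0.2012, 0.2305, 0.1973, 0.3711], E[r] = -0.6992, γ^t·E[r] = -0.447500, running G = -2.010000
t=3: π = [0.2031, 0.2324, 0.1960, 0.3684], E[r] = -0.7114, γ^t·E[r] = -0.364250, running G = -2.374250
t=4: π = [0.2031, 0.2330, 0.1956, 0.3684], E[r] = -0.7140, γ^t·E[r] = -0.292463, running G = -2.666713
t=5: π = [0.2030, 0.2331, 0.1955, 0.3684], E[r] = -0.7143, γ^t·E[r] = -0.234055, running G = -2.900768
t=6: π = [0.2030, 0.2331, 0.1955, 0.3684], E[r] = -0.7143, γ^t·E[r] = -0.187246, running G = -3.088014
t=7: π = [0.2030, 0.2331, 0.1955, 0.3684], E[r] = -0.7143, γ^t·E[r] = -0.149797, running G = -3.237810

G = -3.2378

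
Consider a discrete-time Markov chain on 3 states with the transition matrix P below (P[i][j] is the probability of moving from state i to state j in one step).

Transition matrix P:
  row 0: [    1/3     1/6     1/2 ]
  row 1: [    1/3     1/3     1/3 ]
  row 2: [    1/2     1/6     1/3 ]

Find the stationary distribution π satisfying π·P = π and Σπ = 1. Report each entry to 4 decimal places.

Balance equations π_j = Σ_i π_i·P[i][j]:
  π_0 = 1/3·π_0 + 1/3·π_1 + 1/2·π_2
  π_1 = 1/6·π_0 + 1/3·π_1 + 1/6·π_2
  normalize: π_0 + π_1 + π_2 = 1
Solving the linear system gives exactly π = [2/5, 1/5, 2/5].

π = [0.4000, 0.2000, 0.4000]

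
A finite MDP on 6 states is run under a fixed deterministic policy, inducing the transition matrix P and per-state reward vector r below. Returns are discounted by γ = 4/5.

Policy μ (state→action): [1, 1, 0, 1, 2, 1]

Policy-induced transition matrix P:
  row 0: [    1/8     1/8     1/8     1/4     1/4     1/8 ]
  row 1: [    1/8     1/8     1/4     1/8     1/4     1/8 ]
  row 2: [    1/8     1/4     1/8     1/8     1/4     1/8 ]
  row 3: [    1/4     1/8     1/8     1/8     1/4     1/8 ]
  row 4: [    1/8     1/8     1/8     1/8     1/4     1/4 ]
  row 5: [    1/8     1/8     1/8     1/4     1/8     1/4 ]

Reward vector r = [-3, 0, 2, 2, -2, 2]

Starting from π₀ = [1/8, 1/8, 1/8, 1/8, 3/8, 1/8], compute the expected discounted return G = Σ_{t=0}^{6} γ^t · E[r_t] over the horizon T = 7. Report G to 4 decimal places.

G = -0.1456

t=0: π = [0.1250, 0.1250, 0.1250, 0.1250, 0.3750, 0.1250], E[r] = -0.3750, γ^t·E[r] = -0.375000, running G = -0.375000
t=1: π = [0.1406, 0.1406, 0.1406, 0.1563, 0.2344, 0.1875], E[r] = 0.0781, γ^t·E[r] = 0.062500, running G = -0.312500
t=2: π = [0.1445, 0.1426, 0.1426, 0.1660, 0.2266, 0.1777], E[r] = 0.0859, γ^t·E[r] = 0.055000, running G = -0.257500
t=3: π = [0.1458, 0.1428, 0.1428, 0.1653, 0.2278, 0.1755], E[r] = 0.0745, γ^t·E[r] = 0.038125, running G = -0.219375
t=4: π = [0.1457, 0.1429, 0.1429, 0.1652, 0.2281, 0.1754], E[r] = 0.0738, γ^t·E[r] = 0.030213, running G = -0.189163
t=5: π = [0.1456, 0.1429, 0.1429, 0.1651, 0.2281, 0.1754], E[r] = 0.0738, γ^t·E[r] = 0.024173, running G = -0.164990
t=6: π = [0.1456, 0.1429, 0.1429, 0.1651, 0.2281, 0.1754], E[r] = 0.0738, γ^t·E[r] = 0.019345, running G = -0.145645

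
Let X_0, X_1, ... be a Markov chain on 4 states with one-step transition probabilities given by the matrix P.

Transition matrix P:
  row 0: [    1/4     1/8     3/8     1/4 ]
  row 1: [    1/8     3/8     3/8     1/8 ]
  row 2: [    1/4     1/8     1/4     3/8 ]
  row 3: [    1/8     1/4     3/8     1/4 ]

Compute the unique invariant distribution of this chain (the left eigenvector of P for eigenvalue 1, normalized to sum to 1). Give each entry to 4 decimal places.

π = [0.1905, 0.2109, 0.3333, 0.2653]

Balance equations π_j = Σ_i π_i·P[i][j]:
  π_0 = 1/4·π_0 + 1/8·π_1 + 1/4·π_2 + 1/8·π_3
  π_1 = 1/8·π_0 + 3/8·π_1 + 1/8·π_2 + 1/4·π_3
  π_2 = 3/8·π_0 + 3/8·π_1 + 1/4·π_2 + 3/8·π_3
  normalize: π_0 + π_1 + π_2 + π_3 = 1
Solving the linear system gives exactly π = [4/21, 31/147, 1/3, 13/49].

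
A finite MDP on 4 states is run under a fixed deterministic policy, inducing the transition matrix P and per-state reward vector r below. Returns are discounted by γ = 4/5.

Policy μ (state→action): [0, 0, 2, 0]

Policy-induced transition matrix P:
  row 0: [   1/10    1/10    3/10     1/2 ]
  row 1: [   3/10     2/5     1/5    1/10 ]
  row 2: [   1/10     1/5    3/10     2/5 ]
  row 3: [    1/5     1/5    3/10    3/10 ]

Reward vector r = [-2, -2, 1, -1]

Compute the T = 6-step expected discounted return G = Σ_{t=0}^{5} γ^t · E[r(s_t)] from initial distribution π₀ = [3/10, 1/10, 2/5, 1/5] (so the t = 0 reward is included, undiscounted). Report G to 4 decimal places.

G = -2.7980

t=0: π = [0.3000, 0.1000, 0.4000, 0.2000], E[r] = -0.6000, γ^t·E[r] = -0.600000, running G = -0.600000
t=1: π = [0.1400, 0.1900, 0.2900, 0.3800], E[r] = -0.7500, γ^t·E[r] = -0.600000, running G = -1.200000
t=2: π = [0.1760, 0.2240, 0.2810, 0.3190], E[r] = -0.8380, γ^t·E[r] = -0.536320, running G = -1.736320
t=3: π = [0.1767, 0.2272, 0.2776, 0.3185], E[r] = -0.8487, γ^t·E[r] = -0.434534, running G = -2.170854
t=4: π = [0.1773, 0.2278, 0.2773, 0.3177], E[r] = -0.8505, γ^t·E[r] = -0.348365, running G = -2.519219
t=5: π = [0.1773, 0.2278, 0.2772, 0.3176], E[r] = -0.8507, γ^t·E[r] = -0.278757, running G = -2.797976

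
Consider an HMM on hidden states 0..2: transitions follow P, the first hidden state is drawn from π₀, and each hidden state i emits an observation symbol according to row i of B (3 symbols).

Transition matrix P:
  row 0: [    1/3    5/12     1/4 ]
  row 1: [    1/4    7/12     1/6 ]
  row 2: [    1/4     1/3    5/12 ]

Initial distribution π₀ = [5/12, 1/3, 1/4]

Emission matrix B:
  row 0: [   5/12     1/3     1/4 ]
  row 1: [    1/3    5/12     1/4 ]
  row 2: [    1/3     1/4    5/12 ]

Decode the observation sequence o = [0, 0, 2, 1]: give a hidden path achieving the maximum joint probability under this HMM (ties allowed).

t=0: δ = [1.736e-01, 1.111e-01, 8.333e-02]  (obs o_0=0)
t=1: δ = [2.411e-02, 2.411e-02, 1.447e-02]  ψ = [0, 0, 0]  (obs o_1=0)
t=2: δ = [2.009e-03, 3.516e-03, 2.512e-03]  ψ = [0, 1, 0]  (obs o_2=2)
t=3: δ = [2.930e-04, 8.547e-04, 2.616e-04]  ψ = [1, 1, 2]  (obs o_3=1)
backtrack: best end state = 1; path = [0, 1, 1, 1]

path = [0, 1, 1, 1]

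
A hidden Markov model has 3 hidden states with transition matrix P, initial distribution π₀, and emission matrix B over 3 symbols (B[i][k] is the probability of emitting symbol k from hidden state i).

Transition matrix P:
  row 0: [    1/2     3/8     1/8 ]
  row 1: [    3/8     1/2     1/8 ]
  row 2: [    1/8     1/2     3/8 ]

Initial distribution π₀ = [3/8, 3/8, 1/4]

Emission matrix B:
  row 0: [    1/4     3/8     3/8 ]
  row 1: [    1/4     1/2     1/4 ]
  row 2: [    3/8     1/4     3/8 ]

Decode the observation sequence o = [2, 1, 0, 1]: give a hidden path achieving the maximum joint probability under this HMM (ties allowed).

t=0: δ = [1.406e-01, 9.375e-02, 9.375e-02]  (obs o_0=2)
t=1: δ = [2.637e-02, 2.637e-02, 8.789e-03]  ψ = [0, 0, 2]  (obs o_1=1)
t=2: δ = [3.296e-03, 3.296e-03, 1.236e-03]  ψ = [0, 1, 0]  (obs o_2=0)
t=3: δ = [6.180e-04, 8.240e-04, 1.159e-04]  ψ = [0, 1, 2]  (obs o_3=1)
backtrack: best end state = 1; path = [0, 1, 1, 1]

path = [0, 1, 1, 1]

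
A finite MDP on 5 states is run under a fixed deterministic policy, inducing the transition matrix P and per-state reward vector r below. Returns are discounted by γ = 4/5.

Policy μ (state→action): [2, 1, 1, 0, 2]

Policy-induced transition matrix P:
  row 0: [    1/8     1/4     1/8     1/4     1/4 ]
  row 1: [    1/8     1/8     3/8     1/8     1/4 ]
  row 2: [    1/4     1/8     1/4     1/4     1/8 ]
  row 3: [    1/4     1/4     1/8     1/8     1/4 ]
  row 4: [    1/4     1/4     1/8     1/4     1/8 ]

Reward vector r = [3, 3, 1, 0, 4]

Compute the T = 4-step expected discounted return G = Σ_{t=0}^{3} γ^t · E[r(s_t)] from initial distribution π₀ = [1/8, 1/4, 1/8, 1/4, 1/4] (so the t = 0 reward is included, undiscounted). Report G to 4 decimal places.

t=0: π = [0.1250, 0.2500, 0.1250, 0.2500, 0.2500], E[r] = 2.2500, γ^t·E[r] = 2.250000, running G = 2.250000
t=1: π = [0.2031, 0.2031, 0.2031, 0.1875, 0.2031], E[r] = 2.2344, γ^t·E[r] = 1.787500, running G = 4.037500
t=2: π = [0.1992, 0.1992, 0.2012, 0.2012, 0.1992], E[r] = 2.1934, γ^t·E[r] = 1.403750, running G = 5.441250
t=3: π = [0.2002, 0.2000, 0.2000, 0.2000, 0.2000], E[r] = 2.2002, γ^t·E[r] = 1.126500, running G = 6.567750

G = 6.5678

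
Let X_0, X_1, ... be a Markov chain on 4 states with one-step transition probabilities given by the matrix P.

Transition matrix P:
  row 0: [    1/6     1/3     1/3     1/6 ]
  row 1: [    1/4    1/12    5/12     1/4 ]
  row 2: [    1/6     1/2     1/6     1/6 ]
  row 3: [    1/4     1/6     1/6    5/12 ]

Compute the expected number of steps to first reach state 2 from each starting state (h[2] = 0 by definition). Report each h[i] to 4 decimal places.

h = [3.2109, 3.0469, 0.0000, 3.9609]

First-step conditioning: h[2] = 0; for i ≠ 2, h[i] = 1 + Σ_k P[i][k]·h[k].
  h[0] = 1 + 1/6·h[0] + 1/3·h[1] + 1/6·h[3]
  h[1] = 1 + 1/4·h[0] + 1/12·h[1] + 1/4·h[3]
  h[3] = 1 + 1/4·h[0] + 1/6·h[1] + 5/12·h[3]
Solving the 3×3 linear system over states ≠ 2 gives exactly h = [411/128, 195/64, 0, 507/128] (h[2] = 0 is the target).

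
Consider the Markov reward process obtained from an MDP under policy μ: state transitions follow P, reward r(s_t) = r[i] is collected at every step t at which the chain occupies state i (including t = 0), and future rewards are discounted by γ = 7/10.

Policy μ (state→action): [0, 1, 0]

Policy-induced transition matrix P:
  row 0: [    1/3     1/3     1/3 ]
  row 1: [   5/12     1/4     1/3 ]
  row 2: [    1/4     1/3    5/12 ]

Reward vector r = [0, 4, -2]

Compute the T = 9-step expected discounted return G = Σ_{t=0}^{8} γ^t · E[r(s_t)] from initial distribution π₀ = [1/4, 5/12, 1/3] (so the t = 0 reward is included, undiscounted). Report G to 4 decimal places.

t=0: π = [0.2500, 0.4167, 0.3333], E[r] = 1.0000, γ^t·E[r] = 1.000000, running G = 1.000000
t=1: π = [0.3403, 0.2986, 0.3611], E[r] = 0.4722, γ^t·E[r] = 0.330556, running G = 1.330556
t=2: π = [0.3281, 0.3084, 0.3634], E[r] = 0.5069, γ^t·E[r] = 0.248403, running G = 1.578958
t=3: π = [0.3288, 0.3076, 0.3636], E[r] = 0.5033, γ^t·E[r] = 0.172625, running G = 1.751583
t=4: π = [0.3287, 0.3077, 0.3636], E[r] = 0.5035, γ^t·E[r] = 0.120895, running G = 1.872478
t=5: π = [0.3287, 0.3077, 0.3636], E[r] = 0.5035, γ^t·E[r] = 0.084622, running G = 1.957101
t=6: π = [0.3287, 0.3077, 0.3636], E[r] = 0.5035, γ^t·E[r] = 0.059236, running G = 2.016337
t=7: π = [0.3287, 0.3077, 0.3636], E[r] = 0.5035, γ^t·E[r] = 0.041465, running G = 2.057802
t=8: π = [0.3287, 0.3077, 0.3636], E[r] = 0.5035, γ^t·E[r] = 0.029026, running G = 2.086827

G = 2.0868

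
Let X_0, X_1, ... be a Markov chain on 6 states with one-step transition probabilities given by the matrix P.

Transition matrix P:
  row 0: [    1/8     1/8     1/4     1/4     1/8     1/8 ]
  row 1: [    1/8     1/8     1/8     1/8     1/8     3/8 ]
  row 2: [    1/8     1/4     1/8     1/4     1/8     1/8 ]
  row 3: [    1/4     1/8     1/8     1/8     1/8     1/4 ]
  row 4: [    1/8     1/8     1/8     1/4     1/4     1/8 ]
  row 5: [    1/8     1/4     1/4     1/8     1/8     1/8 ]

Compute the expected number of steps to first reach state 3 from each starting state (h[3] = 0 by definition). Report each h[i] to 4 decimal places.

First-step conditioning: h[3] = 0; for i ≠ 3, h[i] = 1 + Σ_k P[i][k]·h[k].
  h[0] = 1 + 1/8·h[0] + 1/8·h[1] + 1/4·h[2] + 1/8·h[4] + 1/8·h[5]
  h[1] = 1 + 1/8·h[0] + 1/8·h[1] + 1/8·h[2] + 1/8·h[4] + 3/8·h[5]
  h[2] = 1 + 1/8·h[0] + 1/4·h[1] + 1/8·h[2] + 1/8·h[4] + 1/8·h[5]
  h[4] = 1 + 1/8·h[0] + 1/8·h[1] + 1/8·h[2] + 1/4·h[4] + 1/8·h[5]
  h[5] = 1 + 1/8·h[0] + 1/4·h[1] + 1/4·h[2] + 1/8·h[4] + 1/8·h[5]
Solving the 5×5 linear system over states ≠ 3 gives exactly h = [15848/3295, 18368/3295, 16128/3295, 0, 15808/3295, 18144/3295] (h[3] = 0 is the target).

h = [4.8097, 5.5745, 4.8947, 0.0000, 4.7976, 5.5065]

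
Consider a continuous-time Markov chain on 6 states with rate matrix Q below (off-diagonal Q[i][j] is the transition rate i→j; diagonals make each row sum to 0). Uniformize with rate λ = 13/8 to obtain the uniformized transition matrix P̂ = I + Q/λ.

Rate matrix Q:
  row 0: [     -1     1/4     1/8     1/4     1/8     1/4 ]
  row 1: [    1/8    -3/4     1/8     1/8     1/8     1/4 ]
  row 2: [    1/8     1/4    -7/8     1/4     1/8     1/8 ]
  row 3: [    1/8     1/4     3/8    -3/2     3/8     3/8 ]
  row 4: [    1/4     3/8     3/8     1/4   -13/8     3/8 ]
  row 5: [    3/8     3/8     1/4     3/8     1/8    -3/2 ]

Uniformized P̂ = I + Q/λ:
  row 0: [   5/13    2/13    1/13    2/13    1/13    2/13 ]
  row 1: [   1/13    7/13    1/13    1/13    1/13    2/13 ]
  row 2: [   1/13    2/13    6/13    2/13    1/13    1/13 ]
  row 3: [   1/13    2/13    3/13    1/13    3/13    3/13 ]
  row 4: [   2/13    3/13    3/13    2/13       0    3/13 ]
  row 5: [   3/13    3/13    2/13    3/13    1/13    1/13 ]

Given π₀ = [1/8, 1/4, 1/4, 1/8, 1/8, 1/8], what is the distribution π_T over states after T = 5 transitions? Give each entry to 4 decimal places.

π = [0.1531, 0.2791, 0.1995, 0.1333, 0.0905, 0.1446]

t=0: π = [0.1250, 0.2500, 0.2500, 0.1250, 0.1250, 0.1250]
t=1: π = [0.1442, 0.2692, 0.2212, 0.1346, 0.0865, 0.1442]
t=2: π = [0.1501, 0.2751, 0.2071, 0.1339, 0.0910, 0.1428]
t=3: π = [0.1521, 0.2777, 0.2022, 0.1334, 0.0905, 0.1442]
t=4: π = [0.1529, 0.2787, 0.2002, 0.1333, 0.0905, 0.1444]
t=5: π = [0.1531, 0.2791, 0.1995, 0.1333, 0.0905, 0.1446]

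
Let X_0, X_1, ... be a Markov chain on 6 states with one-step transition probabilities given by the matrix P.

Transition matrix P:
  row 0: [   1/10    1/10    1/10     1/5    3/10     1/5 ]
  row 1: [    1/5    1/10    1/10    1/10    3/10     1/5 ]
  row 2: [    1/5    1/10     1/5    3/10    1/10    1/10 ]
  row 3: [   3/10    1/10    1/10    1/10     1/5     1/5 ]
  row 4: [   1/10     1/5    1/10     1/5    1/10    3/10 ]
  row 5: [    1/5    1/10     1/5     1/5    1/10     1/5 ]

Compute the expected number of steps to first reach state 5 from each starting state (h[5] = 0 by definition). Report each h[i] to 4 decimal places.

h = [4.7499, 4.7463, 5.3697, 4.7859, 4.3538, 0.0000]

First-step conditioning: h[5] = 0; for i ≠ 5, h[i] = 1 + Σ_k P[i][k]·h[k].
  h[0] = 1 + 1/10·h[0] + 1/10·h[1] + 1/10·h[2] + 1/5·h[3] + 3/10·h[4]
  h[1] = 1 + 1/5·h[0] + 1/10·h[1] + 1/10·h[2] + 1/10·h[3] + 3/10·h[4]
  h[2] = 1 + 1/5·h[0] + 1/10·h[1] + 1/5·h[2] + 3/10·h[3] + 1/10·h[4]
  h[3] = 1 + 3/10·h[0] + 1/10·h[1] + 1/10·h[2] + 1/10·h[3] + 1/5·h[4]
  h[4] = 1 + 1/10·h[0] + 1/5·h[1] + 1/10·h[2] + 1/5·h[3] + 1/10·h[4]
Solving the 5×5 linear system over states ≠ 5 gives exactly h = [59355/12496, 29655/6248, 1525/284, 59805/12496, 54405/12496, 0] (h[5] = 0 is the target).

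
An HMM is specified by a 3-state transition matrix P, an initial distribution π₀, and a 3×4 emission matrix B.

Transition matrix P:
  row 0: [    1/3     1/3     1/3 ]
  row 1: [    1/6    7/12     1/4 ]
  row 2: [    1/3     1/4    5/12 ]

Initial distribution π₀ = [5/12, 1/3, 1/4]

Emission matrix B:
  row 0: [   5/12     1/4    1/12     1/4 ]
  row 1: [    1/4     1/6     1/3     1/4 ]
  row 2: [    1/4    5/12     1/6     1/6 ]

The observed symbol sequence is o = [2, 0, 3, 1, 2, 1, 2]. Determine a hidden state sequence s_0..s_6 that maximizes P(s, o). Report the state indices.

path = [1, 1, 1, 1, 1, 1, 1]

t=0: δ = [3.472e-02, 1.111e-01, 4.167e-02]  (obs o_0=2)
t=1: δ = [7.716e-03, 1.620e-02, 6.944e-03]  ψ = [1, 1, 1]  (obs o_1=0)
t=2: δ = [6.752e-04, 2.363e-03, 6.752e-04]  ψ = [1, 1, 1]  (obs o_2=3)
t=3: δ = [9.846e-05, 2.297e-04, 2.462e-04]  ψ = [1, 1, 1]  (obs o_3=1)
t=4: δ = [6.838e-06, 4.467e-05, 1.709e-05]  ψ = [2, 1, 2]  (obs o_4=2)
t=5: δ = [1.861e-06, 4.343e-06, 4.653e-06]  ψ = [1, 1, 1]  (obs o_5=1)
t=6: δ = [1.293e-07, 8.445e-07, 3.231e-07]  ψ = [2, 1, 2]  (obs o_6=2)
backtrack: best end state = 1; path = [1, 1, 1, 1, 1, 1, 1]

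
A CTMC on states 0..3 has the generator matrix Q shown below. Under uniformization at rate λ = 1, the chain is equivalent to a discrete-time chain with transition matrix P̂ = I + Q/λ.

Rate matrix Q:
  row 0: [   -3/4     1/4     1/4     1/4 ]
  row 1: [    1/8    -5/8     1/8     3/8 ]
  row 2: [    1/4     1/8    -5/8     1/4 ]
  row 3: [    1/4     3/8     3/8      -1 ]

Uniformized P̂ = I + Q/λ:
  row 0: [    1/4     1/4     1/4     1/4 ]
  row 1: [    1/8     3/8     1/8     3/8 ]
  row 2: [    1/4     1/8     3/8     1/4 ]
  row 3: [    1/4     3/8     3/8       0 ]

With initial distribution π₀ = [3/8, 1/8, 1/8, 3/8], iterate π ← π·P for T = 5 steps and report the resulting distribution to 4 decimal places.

t=0: π = [0.3750, 0.1250, 0.1250, 0.3750]
t=1: π = [0.2344, 0.2969, 0.2969, 0.1719]
t=2: π = [0.2129, 0.2715, 0.2715, 0.2441]
t=3: π = [0.2161, 0.2805, 0.2805, 0.2229]
t=4: π = [0.2149, 0.2779, 0.2779, 0.2293]
t=5: π = [0.2153, 0.2787, 0.2787, 0.2274]

π = [0.2153, 0.2787, 0.2787, 0.2274]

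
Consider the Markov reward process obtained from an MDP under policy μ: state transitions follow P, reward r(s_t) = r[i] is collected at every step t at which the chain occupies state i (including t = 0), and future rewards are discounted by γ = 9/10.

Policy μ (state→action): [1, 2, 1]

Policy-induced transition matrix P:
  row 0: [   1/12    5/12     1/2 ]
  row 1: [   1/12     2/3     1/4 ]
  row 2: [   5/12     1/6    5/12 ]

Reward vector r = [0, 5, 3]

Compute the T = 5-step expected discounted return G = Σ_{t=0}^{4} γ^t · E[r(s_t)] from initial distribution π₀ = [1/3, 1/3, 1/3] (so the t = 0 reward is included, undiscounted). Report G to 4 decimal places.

G = 12.6943

t=0: π = [0.3333, 0.3333, 0.3333], E[r] = 2.6667, γ^t·E[r] = 2.666667, running G = 2.666667
t=1: π = [0.1944, 0.4167, 0.3889], E[r] = 3.2500, γ^t·E[r] = 2.925000, running G = 5.591667
t=2: π = [0.2130, 0.4236, 0.3634], E[r] = 3.2083, γ^t·E[r] = 2.598750, running G = 8.190417
t=3: π = [0.2045, 0.4317, 0.3638], E[r] = 3.2500, γ^t·E[r] = 2.369250, running G = 10.559667
t=4: π = [0.2046, 0.4336, 0.3618], E[r] = 3.2535, γ^t·E[r] = 2.134603, running G = 12.694270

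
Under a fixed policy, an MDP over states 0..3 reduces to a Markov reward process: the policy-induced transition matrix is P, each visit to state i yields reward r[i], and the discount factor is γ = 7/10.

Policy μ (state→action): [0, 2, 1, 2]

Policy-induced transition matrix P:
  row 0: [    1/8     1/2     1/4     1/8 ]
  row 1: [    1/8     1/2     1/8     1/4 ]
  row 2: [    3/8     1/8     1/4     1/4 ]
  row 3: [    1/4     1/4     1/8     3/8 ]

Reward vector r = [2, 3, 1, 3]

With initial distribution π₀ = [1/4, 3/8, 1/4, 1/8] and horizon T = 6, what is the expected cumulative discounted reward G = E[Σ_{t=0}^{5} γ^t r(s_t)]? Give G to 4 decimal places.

G = 6.9917

t=0: π = [0.2500, 0.3750, 0.2500, 0.1250], E[r] = 2.2500, γ^t·E[r] = 2.250000, running G = 2.250000
t=1: π = [0.2031, 0.3750, 0.1875, 0.2344], E[r] = 2.4219, γ^t·E[r] = 1.695313, running G = 3.945313
t=2: π = [0.2012, 0.3711, 0.1738, 0.2539], E[r] = 2.4512, γ^t·E[r] = 1.201074, running G = 5.146387
t=3: π = [0.2002, 0.3713, 0.1719, 0.2566], E[r] = 2.4561, γ^t·E[r] = 0.842427, running G = 5.988813
t=4: π = [0.2000, 0.3714, 0.1715, 0.2570], E[r] = 2.4569, γ^t·E[r] = 0.589911, running G = 6.578725
t=5: π = [0.2000, 0.3714, 0.1714, 0.2571], E[r] = 2.4571, γ^t·E[r] = 0.412965, running G = 6.991690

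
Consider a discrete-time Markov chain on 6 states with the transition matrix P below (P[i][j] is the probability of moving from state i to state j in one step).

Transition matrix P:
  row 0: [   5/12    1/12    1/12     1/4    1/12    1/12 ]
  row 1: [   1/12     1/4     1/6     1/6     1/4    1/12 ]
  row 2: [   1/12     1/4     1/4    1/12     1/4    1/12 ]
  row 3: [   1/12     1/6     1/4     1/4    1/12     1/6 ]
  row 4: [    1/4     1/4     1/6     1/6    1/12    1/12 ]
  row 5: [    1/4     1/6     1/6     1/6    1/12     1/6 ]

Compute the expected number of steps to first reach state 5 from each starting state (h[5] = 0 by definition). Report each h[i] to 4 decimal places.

h = [10.0468, 10.1671, 10.2501, 9.2535, 10.1499, 0.0000]

First-step conditioning: h[5] = 0; for i ≠ 5, h[i] = 1 + Σ_k P[i][k]·h[k].
  h[0] = 1 + 5/12·h[0] + 1/12·h[1] + 1/12·h[2] + 1/4·h[3] + 1/12·h[4]
  h[1] = 1 + 1/12·h[0] + 1/4·h[1] + 1/6·h[2] + 1/6·h[3] + 1/4·h[4]
  h[2] = 1 + 1/12·h[0] + 1/4·h[1] + 1/4·h[2] + 1/12·h[3] + 1/4·h[4]
  h[3] = 1 + 1/12·h[0] + 1/6·h[1] + 1/4·h[2] + 1/4·h[3] + 1/12·h[4]
  h[4] = 1 + 1/4·h[0] + 1/4·h[1] + 1/6·h[2] + 1/6·h[3] + 1/12·h[4]
Solving the 5×5 linear system over states ≠ 5 gives exactly h = [21048/2095, 4260/419, 21474/2095, 19386/2095, 21264/2095, 0] (h[5] = 0 is the target).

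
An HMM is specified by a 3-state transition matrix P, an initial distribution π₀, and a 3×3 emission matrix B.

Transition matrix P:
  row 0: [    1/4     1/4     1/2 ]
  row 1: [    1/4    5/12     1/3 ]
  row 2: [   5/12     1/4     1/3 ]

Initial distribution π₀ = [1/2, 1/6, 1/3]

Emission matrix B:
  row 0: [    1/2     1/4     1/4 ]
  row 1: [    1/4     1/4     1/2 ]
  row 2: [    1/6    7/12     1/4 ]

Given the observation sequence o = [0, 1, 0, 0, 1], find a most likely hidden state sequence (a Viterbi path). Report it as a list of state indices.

t=0: δ = [2.500e-01, 4.167e-02, 5.556e-02]  (obs o_0=0)
t=1: δ = [1.562e-02, 1.562e-02, 7.292e-02]  ψ = [0, 0, 0]  (obs o_1=1)
t=2: δ = [1.519e-02, 4.557e-03, 4.051e-03]  ψ = [2, 2, 2]  (obs o_2=0)
t=3: δ = [1.899e-03, 9.494e-04, 1.266e-03]  ψ = [0, 0, 0]  (obs o_3=0)
t=4: δ = [1.319e-04, 1.187e-04, 5.538e-04]  ψ = [2, 0, 0]  (obs o_4=1)
backtrack: best end state = 2; path = [0, 2, 0, 0, 2]

path = [0, 2, 0, 0, 2]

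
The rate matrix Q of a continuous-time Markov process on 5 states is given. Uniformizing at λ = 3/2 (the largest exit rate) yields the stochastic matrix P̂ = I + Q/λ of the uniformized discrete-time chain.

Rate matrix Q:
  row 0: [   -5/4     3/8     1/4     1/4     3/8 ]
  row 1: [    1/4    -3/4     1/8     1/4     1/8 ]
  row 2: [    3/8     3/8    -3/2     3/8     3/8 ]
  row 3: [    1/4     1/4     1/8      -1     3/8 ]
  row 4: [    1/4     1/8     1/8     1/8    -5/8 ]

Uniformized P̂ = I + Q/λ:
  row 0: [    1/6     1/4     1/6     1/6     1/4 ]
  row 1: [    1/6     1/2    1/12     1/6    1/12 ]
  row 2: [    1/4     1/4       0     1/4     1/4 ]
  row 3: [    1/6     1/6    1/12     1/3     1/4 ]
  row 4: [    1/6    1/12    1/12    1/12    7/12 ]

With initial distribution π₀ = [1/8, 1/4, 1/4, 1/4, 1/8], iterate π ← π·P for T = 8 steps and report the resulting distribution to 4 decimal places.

t=0: π = [0.1250, 0.2500, 0.2500, 0.2500, 0.1250]
t=1: π = [0.1875, 0.2708, 0.0729, 0.2188, 0.2500]
t=2: π = [0.1727, 0.2578, 0.0929, 0.1884, 0.2882]
t=3: π = [0.1744, 0.2507, 0.0900, 0.1818, 0.3031]
t=4: π = [0.1742, 0.2470, 0.0904, 0.1792, 0.3092]
t=5: π = [0.1742, 0.2453, 0.0903, 0.1783, 0.3119]
t=6: π = [0.1742, 0.2445, 0.0903, 0.1779, 0.3131]
t=7: π = [0.1742, 0.2441, 0.0903, 0.1778, 0.3136]
t=8: π = [0.1742, 0.2439, 0.0903, 0.1777, 0.3139]

π = [0.1742, 0.2439, 0.0903, 0.1777, 0.3139]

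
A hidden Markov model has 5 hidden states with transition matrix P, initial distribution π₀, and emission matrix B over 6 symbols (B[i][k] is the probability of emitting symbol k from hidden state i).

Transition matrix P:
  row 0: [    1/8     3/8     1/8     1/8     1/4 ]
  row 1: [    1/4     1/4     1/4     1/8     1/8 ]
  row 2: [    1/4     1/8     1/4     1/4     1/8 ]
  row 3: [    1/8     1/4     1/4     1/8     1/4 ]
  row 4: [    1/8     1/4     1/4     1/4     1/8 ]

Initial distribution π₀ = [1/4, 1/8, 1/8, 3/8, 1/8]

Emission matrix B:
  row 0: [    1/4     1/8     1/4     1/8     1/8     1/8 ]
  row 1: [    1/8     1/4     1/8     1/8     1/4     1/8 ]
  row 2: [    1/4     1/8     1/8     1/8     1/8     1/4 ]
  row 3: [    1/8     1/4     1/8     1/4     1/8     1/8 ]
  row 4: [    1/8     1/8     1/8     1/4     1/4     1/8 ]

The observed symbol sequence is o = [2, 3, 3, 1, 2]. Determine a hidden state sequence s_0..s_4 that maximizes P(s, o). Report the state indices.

t=0: δ = [6.250e-02, 1.562e-02, 1.562e-02, 4.688e-02, 1.562e-02]  (obs o_0=2)
t=1: δ = [9.766e-04, 2.930e-03, 1.465e-03, 1.953e-03, 3.906e-03]  ψ = [0, 0, 3, 0, 0]  (obs o_1=3)
t=2: δ = [9.155e-05, 1.221e-04, 1.221e-04, 2.441e-04, 1.221e-04]  ψ = [1, 4, 4, 4, 3]  (obs o_2=3)
t=3: δ = [3.815e-06, 1.526e-05, 7.629e-06, 7.629e-06, 7.629e-06]  ψ = [1, 3, 3, 2, 3]  (obs o_3=1)
t=4: δ = [9.537e-07, 4.768e-07, 4.768e-07, 2.384e-07, 2.384e-07]  ψ = [1, 1, 1, 1, 1]  (obs o_4=2)
backtrack: best end state = 0; path = [0, 4, 3, 1, 0]

path = [0, 4, 3, 1, 0]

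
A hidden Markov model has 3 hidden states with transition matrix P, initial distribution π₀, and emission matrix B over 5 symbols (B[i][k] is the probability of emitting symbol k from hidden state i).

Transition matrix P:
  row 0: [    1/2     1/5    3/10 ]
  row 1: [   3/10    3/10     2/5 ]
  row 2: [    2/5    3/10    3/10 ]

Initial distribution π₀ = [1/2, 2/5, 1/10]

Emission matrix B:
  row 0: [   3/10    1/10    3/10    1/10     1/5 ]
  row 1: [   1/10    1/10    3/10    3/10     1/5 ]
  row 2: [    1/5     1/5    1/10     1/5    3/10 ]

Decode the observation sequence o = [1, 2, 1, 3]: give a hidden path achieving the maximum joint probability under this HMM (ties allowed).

t=0: δ = [5.000e-02, 4.000e-02, 2.000e-02]  (obs o_0=1)
t=1: δ = [7.500e-03, 3.600e-03, 1.600e-03]  ψ = [0, 1, 1]  (obs o_1=2)
t=2: δ = [3.750e-04, 1.500e-04, 4.500e-04]  ψ = [0, 0, 0]  (obs o_2=1)
t=3: δ = [1.875e-05, 4.050e-05, 2.700e-05]  ψ = [0, 2, 2]  (obs o_3=3)
backtrack: best end state = 1; path = [0, 0, 2, 1]

path = [0, 0, 2, 1]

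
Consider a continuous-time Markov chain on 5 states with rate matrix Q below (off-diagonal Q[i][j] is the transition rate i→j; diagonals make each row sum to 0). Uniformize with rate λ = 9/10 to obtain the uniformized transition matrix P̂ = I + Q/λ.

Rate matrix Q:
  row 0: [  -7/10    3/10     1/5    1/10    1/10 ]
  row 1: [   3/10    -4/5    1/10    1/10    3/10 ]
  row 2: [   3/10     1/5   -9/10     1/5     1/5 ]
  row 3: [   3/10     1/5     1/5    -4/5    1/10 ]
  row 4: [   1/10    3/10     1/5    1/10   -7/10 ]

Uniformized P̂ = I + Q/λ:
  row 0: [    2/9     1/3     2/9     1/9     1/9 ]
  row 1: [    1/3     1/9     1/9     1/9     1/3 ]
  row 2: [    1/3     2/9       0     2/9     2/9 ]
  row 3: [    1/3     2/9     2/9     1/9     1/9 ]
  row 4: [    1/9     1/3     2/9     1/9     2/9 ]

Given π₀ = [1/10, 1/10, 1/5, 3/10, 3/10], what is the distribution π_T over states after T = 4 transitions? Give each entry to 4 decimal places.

π = [0.2590, 0.2462, 0.1591, 0.1289, 0.2068]

t=0: π = [0.1000, 0.1000, 0.2000, 0.3000, 0.3000]
t=1: π = [0.2556, 0.2556, 0.1667, 0.1333, 0.1889]
t=2: π = [0.2630, 0.2432, 0.1568, 0.1296, 0.2074]
t=3: π = [0.2580, 0.2475, 0.1604, 0.1285, 0.2056]
t=4: π = [0.2590, 0.2462, 0.1591, 0.1289, 0.2068]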